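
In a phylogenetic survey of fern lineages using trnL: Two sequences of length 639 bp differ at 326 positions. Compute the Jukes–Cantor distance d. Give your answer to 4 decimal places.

0.8551

p = 326/639 ≈ 0.510172.
d = −(3/4) ln(1 − 4p/3) = −0.75 ln(1 − 0.680229) = −0.75 ln(0.319771)
  = −0.75 × (-1.140150) = 0.855113 substitutions/site.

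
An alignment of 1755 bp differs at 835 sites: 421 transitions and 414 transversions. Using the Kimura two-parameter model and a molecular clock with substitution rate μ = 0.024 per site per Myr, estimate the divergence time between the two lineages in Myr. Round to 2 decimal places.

16.42

P = 421/1755 ≈ 0.239886 and Q = 414/1755 ≈ 0.235897.
Under the Kimura two-parameter model, d = −½ ln(1 − 2P − Q) − ¼ ln(1 − 2Q).
1 − 2P − Q = 0.284331, giving −½ ln(0.284331) = 0.628808.
1 − 2Q = 0.528206, giving −¼ ln(0.528206) = 0.159567.
d = 0.628808 + 0.159567 = 0.788375.
Under a molecular clock d = 2μt, so t = d/(2μ) = 0.788375 / (2 × 0.024) = 16.42 Myr.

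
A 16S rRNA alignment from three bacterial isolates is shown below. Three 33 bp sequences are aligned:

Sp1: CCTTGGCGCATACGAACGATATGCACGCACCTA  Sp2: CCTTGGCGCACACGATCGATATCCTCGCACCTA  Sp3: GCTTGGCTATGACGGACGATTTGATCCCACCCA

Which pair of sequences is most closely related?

Sp1 and Sp2

Sp1–Sp2: 4/33 differ, p = 0.121, d = 0.132.
Sp1–Sp3: 11/33 differ, p = 0.333, d = 0.441.
Sp2–Sp3: 12/33 differ, p = 0.364, d = 0.497.
The smallest distance is between Sp1 and Sp2.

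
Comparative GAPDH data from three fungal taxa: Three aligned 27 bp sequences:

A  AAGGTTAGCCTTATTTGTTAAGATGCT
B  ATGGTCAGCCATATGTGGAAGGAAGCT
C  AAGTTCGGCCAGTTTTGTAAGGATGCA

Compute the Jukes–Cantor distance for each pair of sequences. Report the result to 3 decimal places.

A–B: 8/27 sites differ → p ≈ 0.296296, d = −0.75 ln(1 − 0.395061) = 0.376971 ≈ 0.377.
A–C: 9/27 sites differ → p ≈ 0.333333, d = −0.75 ln(1 − 0.444444) = 0.440839 ≈ 0.441.
B–C: 9/27 sites differ → p ≈ 0.333333, d = −0.75 ln(1 − 0.444444) = 0.440839 ≈ 0.441.

d(A,B) = 0.377, d(A,C) = 0.441, d(B,C) = 0.441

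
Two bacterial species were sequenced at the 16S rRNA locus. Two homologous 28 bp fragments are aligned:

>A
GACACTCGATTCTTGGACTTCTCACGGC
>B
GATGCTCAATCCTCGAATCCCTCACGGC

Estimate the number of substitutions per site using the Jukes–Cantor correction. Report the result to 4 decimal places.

0.4197

The sequences differ at 9 of 28 sites (3, 4, 8, 11, 14, 16, 18, 19, 20), so p = 9/28 ≈ 0.321429.
d = −(3/4) ln(1 − 4p/3) = −0.75 ln(1 − 0.428572) = −0.75 ln(0.571428)
  = −0.75 × (-0.559617) = 0.419713 substitutions/site.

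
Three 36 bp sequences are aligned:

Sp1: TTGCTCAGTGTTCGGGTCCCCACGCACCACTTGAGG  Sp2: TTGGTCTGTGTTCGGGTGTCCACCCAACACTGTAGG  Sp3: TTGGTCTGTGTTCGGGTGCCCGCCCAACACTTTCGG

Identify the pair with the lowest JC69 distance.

Sp1–Sp2: 8/36 differ, p = 0.222, d = 0.264.
Sp1–Sp3: 8/36 differ, p = 0.222, d = 0.264.
Sp2–Sp3: 4/36 differ, p = 0.111, d = 0.120.
The smallest distance is between Sp2 and Sp3.

Sp2 and Sp3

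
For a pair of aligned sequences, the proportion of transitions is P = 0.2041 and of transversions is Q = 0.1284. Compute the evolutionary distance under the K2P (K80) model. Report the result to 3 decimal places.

Under the Kimura two-parameter model, d = −½ ln(1 − 2P − Q) − ¼ ln(1 − 2Q).
1 − 2P − Q = 0.4634, giving −½ ln(0.4634) = 0.384582.
1 − 2Q = 0.7432, giving −¼ ln(0.7432) = 0.074198.
d = 0.384582 + 0.074198 = 0.458780.

0.459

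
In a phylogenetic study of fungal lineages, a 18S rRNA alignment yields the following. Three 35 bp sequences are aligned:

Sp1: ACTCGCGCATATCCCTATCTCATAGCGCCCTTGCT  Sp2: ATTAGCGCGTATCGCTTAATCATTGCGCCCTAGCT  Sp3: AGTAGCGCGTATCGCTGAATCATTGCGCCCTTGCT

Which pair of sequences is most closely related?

Sp1–Sp2: 9/35 differ, p = 0.257, d = 0.315.
Sp1–Sp3: 8/35 differ, p = 0.229, d = 0.273.
Sp2–Sp3: 3/35 differ, p = 0.086, d = 0.091.
The smallest distance is between Sp2 and Sp3.

Sp2 and Sp3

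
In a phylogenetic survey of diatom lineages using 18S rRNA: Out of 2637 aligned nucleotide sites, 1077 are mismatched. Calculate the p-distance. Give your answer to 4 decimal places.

0.4084

p = 1077/2637 = 0.408418… ≈ 0.4084 (to 4 d.p.).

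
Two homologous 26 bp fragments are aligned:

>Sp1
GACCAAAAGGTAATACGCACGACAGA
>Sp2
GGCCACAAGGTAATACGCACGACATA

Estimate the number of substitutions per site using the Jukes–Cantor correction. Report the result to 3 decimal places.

0.125

The sequences differ at 3 of 26 sites (2, 6, 25), so p = 3/26 ≈ 0.115385.
d = −(3/4) ln(1 − 4p/3) = −0.75 ln(1 − 0.153847) = −0.75 ln(0.846153)
  = −0.75 × (-0.167055) = 0.125291 substitutions/site.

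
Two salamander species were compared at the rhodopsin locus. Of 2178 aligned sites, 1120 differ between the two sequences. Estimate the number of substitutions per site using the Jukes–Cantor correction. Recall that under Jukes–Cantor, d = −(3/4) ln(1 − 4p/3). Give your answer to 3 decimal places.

0.868

p = 1120/2178 ≈ 0.514233.
d = −(3/4) ln(1 − 4p/3) = −0.75 ln(1 − 0.685644) = −0.75 ln(0.314356)
  = −0.75 × (-1.157229) = 0.867922 substitutions/site.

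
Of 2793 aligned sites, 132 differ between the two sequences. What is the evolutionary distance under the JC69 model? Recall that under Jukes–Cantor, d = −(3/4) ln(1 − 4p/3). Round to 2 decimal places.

p = 132/2793 ≈ 0.047261.
d = −(3/4) ln(1 − 4p/3) = −0.75 ln(1 − 0.063015) = −0.75 ln(0.936985)
  = −0.75 × (-0.065088) = 0.048816 substitutions/site.

0.05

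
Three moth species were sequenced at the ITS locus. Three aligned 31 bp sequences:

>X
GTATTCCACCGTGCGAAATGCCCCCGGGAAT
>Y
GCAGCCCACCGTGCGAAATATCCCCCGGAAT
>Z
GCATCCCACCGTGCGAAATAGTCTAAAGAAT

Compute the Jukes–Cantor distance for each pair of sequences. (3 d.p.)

d(X,Y) = 0.224, d(X,Z) = 0.367, d(Y,Z) = 0.269

X–Y: 6/31 sites differ → p ≈ 0.193548, d = −0.75 ln(1 − 0.258064) = 0.223869 ≈ 0.224.
X–Z: 9/31 sites differ → p ≈ 0.290323, d = −0.75 ln(1 − 0.387097) = 0.367161 ≈ 0.367.
Y–Z: 7/31 sites differ → p ≈ 0.225806, d = −0.75 ln(1 − 0.301075) = 0.268659 ≈ 0.269.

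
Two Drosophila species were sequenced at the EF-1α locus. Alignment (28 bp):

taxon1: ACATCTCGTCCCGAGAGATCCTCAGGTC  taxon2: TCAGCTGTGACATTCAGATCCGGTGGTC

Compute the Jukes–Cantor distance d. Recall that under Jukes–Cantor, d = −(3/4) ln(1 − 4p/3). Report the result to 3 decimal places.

0.724

The sequences differ at 13 of 28 sites, so p = 13/28 ≈ 0.464286.
d = −(3/4) ln(1 − 4p/3) = −0.75 ln(1 − 0.619048) = −0.75 ln(0.380952)
  = −0.75 × (-0.965082) = 0.723812 substitutions/site.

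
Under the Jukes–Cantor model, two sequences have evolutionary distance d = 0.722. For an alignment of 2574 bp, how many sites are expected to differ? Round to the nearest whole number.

Invert JC69: p = (3/4)(1 − e^(−4d/3)) = 0.75 × (1 − e^(-0.962667)) = 0.75 × (1 − 0.381873) = 0.463595.
Expected differing sites = pL ≈ 0.463595 × 2574 = 1193.29353 ≈ 1193.

1193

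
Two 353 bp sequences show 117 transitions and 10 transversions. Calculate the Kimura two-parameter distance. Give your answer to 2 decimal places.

0.60

P = 117/353 ≈ 0.331445 and Q = 10/353 ≈ 0.028329.
Under the Kimura two-parameter model, d = −½ ln(1 − 2P − Q) − ¼ ln(1 − 2Q).
1 − 2P − Q = 0.308781, giving −½ ln(0.308781) = 0.587561.
1 − 2Q = 0.943342, giving −¼ ln(0.943342) = 0.014582.
d = 0.587561 + 0.014582 = 0.602143.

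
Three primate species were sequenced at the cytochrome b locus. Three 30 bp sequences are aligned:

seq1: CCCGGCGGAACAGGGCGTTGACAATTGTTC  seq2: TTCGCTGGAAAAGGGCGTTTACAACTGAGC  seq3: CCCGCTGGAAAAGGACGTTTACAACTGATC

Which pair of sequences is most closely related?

seq2 and seq3

seq1–seq2: 9/30 differ, p = 0.300, d = 0.383.
seq1–seq3: 7/30 differ, p = 0.233, d = 0.280.
seq2–seq3: 4/30 differ, p = 0.133, d = 0.147.
The smallest distance is between seq2 and seq3.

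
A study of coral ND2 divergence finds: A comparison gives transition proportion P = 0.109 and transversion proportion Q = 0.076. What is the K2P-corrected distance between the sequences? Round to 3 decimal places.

Under the Kimura two-parameter model, d = −½ ln(1 − 2P − Q) − ¼ ln(1 − 2Q).
1 − 2P − Q = 0.706, giving −½ ln(0.706) = 0.174070.
1 − 2Q = 0.848, giving −¼ ln(0.848) = 0.041219.
d = 0.174070 + 0.041219 = 0.215289.

0.215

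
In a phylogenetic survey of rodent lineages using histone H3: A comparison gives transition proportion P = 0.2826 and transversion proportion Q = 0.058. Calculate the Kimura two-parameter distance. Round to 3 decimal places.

Under the Kimura two-parameter model, d = −½ ln(1 − 2P − Q) − ¼ ln(1 − 2Q).
1 − 2P − Q = 0.3768, giving −½ ln(0.3768) = 0.488020.
1 − 2Q = 0.884, giving −¼ ln(0.884) = 0.030825.
d = 0.488020 + 0.030825 = 0.518845.

0.519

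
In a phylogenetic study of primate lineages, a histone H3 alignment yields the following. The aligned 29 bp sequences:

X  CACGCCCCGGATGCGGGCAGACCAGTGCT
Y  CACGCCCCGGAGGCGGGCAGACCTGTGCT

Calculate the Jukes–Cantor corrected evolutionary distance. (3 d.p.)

The sequences differ at 2 of 29 sites (12, 24), so p = 2/29 ≈ 0.068966.
d = −(3/4) ln(1 − 4p/3) = −0.75 ln(1 − 0.091955) = −0.75 ln(0.908045)
  = −0.75 × (-0.096461) = 0.072346 substitutions/site.

0.072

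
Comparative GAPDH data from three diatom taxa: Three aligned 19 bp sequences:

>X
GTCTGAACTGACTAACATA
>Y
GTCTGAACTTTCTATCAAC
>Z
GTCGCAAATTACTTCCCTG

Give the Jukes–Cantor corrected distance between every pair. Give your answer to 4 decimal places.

d(X,Y) = 0.3241, d(X,Z) = 0.6181, d(Y,Z) = 0.7489

X–Y: 5/19 sites differ → p ≈ 0.263158, d = −0.75 ln(1 − 0.350877) = 0.324100 ≈ 0.3241.
X–Z: 8/19 sites differ → p ≈ 0.421053, d = −0.75 ln(1 − 0.561404) = 0.618132 ≈ 0.6181.
Y–Z: 9/19 sites differ → p ≈ 0.473684, d = −0.75 ln(1 − 0.631579) = 0.748897 ≈ 0.7489.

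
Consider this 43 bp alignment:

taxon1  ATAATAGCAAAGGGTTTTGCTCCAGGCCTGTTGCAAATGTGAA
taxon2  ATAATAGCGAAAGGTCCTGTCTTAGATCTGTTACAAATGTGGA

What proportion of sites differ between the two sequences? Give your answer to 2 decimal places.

The sequences differ at 12 of 43 positions.
p = 12/43 = 0.279069… ≈ 0.28 (to 2 d.p.).

0.28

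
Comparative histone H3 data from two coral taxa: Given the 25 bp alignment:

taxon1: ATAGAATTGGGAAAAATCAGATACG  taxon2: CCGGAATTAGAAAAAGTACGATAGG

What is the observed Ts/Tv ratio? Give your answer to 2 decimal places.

1.25

Transitions are A↔G and C↔T; transversions are all other mismatches.
Transitions: 5. Transversions: 4.
R = 5/4 = 1.25.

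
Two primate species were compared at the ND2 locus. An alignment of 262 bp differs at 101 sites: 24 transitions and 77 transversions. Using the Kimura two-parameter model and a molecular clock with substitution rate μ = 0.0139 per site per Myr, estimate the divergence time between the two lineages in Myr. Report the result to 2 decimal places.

19.63

P = 24/262 ≈ 0.091603 and Q = 77/262 ≈ 0.293893.
Under the Kimura two-parameter model, d = −½ ln(1 − 2P − Q) − ¼ ln(1 − 2Q).
1 − 2P − Q = 0.522901, giving −½ ln(0.522901) = 0.324182.
1 − 2Q = 0.412214, giving −¼ ln(0.412214) = 0.221553.
d = 0.324182 + 0.221553 = 0.545735.
Under a molecular clock d = 2μt, so t = d/(2μ) = 0.545735 / (2 × 0.0139) = 19.63 Myr.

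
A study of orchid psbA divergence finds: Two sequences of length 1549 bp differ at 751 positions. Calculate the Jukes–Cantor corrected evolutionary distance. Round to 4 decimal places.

0.7798

p = 751/1549 ≈ 0.484829.
d = −(3/4) ln(1 − 4p/3) = −0.75 ln(1 − 0.646439) = −0.75 ln(0.353561)
  = −0.75 × (-1.039699) = 0.779774 substitutions/site.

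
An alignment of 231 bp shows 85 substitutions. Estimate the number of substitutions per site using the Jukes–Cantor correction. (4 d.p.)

p = 85/231 ≈ 0.367965.
d = −(3/4) ln(1 − 4p/3) = −0.75 ln(1 − 0.49062) = −0.75 ln(0.50938)
  = −0.75 × (-0.674561) = 0.505921 substitutions/site.

0.5059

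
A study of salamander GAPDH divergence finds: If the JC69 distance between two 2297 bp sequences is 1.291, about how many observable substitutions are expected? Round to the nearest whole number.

Invert JC69: p = (3/4)(1 − e^(−4d/3)) = 0.75 × (1 − e^(-1.721333)) = 0.75 × (1 − 0.178828) = 0.615879.
Expected differing sites = pL ≈ 0.615879 × 2297 = 1414.674063 ≈ 1415.

1415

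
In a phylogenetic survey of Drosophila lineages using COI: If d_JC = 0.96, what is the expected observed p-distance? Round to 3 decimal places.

0.541

p = (3/4)(1 − e^(−4d/3)) = 0.75 × (1 − e^(-1.28)) = 0.75 × (1 − 0.278037) = 0.541472.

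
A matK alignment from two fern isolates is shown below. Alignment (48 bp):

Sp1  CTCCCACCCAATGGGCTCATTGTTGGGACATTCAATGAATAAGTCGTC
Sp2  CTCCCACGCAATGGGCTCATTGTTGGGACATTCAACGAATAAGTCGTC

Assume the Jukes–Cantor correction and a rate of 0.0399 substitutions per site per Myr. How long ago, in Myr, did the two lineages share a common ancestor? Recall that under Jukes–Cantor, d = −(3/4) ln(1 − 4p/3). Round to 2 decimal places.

0.54

The sequences differ at 2 of 48 sites (8, 36), so p = 2/48 ≈ 0.041667.
d = −(3/4) ln(1 − 4p/3) = −0.75 ln(1 − 0.055556) = −0.75 ln(0.944444)
  = −0.75 × (-0.057159) = 0.042869 substitutions/site.
Under a molecular clock d = 2μt, so t = d/(2μ) = 0.042869 / (2 × 0.0399) = 0.54 Myr.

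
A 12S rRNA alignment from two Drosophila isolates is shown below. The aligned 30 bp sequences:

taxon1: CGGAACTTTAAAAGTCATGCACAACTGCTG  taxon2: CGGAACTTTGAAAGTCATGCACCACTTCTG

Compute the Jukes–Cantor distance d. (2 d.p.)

The sequences differ at 3 of 30 sites (10, 23, 27), so p = 3/30 = 0.1.
d = −(3/4) ln(1 − 4p/3) = −0.75 ln(1 − 0.133333) = −0.75 ln(0.866667)
  = −0.75 × (-0.143100) = 0.107325 substitutions/site.

0.11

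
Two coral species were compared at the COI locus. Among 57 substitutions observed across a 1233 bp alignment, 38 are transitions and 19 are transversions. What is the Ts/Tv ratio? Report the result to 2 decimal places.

2.00

R = 38/19 = 2.00.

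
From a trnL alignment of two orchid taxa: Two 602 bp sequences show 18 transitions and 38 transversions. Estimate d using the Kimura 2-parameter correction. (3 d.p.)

0.099

P = 18/602 ≈ 0.0299 and Q = 38/602 ≈ 0.063123.
Under the Kimura two-parameter model, d = −½ ln(1 − 2P − Q) − ¼ ln(1 − 2Q).
1 − 2P − Q = 0.877077, giving −½ ln(0.877077) = 0.065580.
1 − 2Q = 0.873754, giving −¼ ln(0.873754) = 0.033739.
d = 0.065580 + 0.033739 = 0.099319.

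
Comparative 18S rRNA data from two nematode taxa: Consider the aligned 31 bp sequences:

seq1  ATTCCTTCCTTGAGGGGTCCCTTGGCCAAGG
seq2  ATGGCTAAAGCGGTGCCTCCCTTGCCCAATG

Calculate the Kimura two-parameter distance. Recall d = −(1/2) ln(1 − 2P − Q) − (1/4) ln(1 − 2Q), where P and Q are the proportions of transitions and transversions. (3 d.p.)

0.640

Of 31 sites, 2 differences are transitions and 11 are transversions, so P = 2/31 ≈ 0.064516 and Q = 11/31 ≈ 0.354839.
Under the Kimura two-parameter model, d = −½ ln(1 − 2P − Q) − ¼ ln(1 − 2Q).
1 − 2P − Q = 0.516129, giving −½ ln(0.516129) = 0.330699.
1 − 2Q = 0.290322, giving −¼ ln(0.290322) = 0.309191.
d = 0.330699 + 0.309191 = 0.639890.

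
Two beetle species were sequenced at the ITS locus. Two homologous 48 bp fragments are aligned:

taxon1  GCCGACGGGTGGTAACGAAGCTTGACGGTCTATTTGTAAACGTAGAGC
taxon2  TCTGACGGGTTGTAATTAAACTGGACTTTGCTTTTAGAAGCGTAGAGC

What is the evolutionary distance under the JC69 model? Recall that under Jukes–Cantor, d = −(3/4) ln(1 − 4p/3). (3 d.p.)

The sequences differ at 15 of 48 sites, so p = 15/48 = 0.3125.
d = −(3/4) ln(1 − 4p/3) = −0.75 ln(1 − 0.416667) = −0.75 ln(0.583333)
  = −0.75 × (-0.538997) = 0.404248 substitutions/site.

0.404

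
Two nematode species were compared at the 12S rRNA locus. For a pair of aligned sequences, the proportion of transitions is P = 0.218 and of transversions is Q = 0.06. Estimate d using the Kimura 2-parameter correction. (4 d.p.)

Under the Kimura two-parameter model, d = −½ ln(1 − 2P − Q) − ¼ ln(1 − 2Q).
1 − 2P − Q = 0.504, giving −½ ln(0.504) = 0.342590.
1 − 2Q = 0.88, giving −¼ ln(0.88) = 0.031958.
d = 0.342590 + 0.031958 = 0.374548.

0.3745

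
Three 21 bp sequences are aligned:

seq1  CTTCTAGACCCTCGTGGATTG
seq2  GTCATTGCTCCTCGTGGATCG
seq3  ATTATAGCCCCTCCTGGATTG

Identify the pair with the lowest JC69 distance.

seq1–seq2: 7/21 differ, p = 0.333, d = 0.441.
seq1–seq3: 4/21 differ, p = 0.190, d = 0.220.
seq2–seq3: 6/21 differ, p = 0.286, d = 0.360.
The smallest distance is between seq1 and seq3.

seq1 and seq3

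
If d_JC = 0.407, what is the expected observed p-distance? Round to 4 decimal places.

p = (3/4)(1 − e^(−4d/3)) = 0.75 × (1 − e^(-0.542667)) = 0.75 × (1 − 0.581196) = 0.314103.

0.3141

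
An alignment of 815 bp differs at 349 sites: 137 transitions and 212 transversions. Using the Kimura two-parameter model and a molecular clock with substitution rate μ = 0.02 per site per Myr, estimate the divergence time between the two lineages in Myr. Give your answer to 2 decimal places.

15.93

P = 137/815 ≈ 0.168098 and Q = 212/815 ≈ 0.260123.
Under the Kimura two-parameter model, d = −½ ln(1 − 2P − Q) − ¼ ln(1 − 2Q).
1 − 2P − Q = 0.403681, giving −½ ln(0.403681) = 0.453565.
1 − 2Q = 0.479754, giving −¼ ln(0.479754) = 0.183620.
d = 0.453565 + 0.183620 = 0.637185.
Under a molecular clock d = 2μt, so t = d/(2μ) = 0.637185 / (2 × 0.02) = 15.93 Myr.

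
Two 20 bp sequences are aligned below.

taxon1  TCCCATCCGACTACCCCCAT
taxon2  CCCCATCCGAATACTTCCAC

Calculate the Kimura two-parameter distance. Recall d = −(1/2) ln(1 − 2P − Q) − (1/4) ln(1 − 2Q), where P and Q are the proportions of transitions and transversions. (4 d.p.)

Of 20 sites, 4 differences are transitions and 1 are transversions, so P = 4/20 = 0.2 and Q = 1/20 = 0.05.
Under the Kimura two-parameter model, d = −½ ln(1 − 2P − Q) − ¼ ln(1 − 2Q).
1 − 2P − Q = 0.55, giving −½ ln(0.55) = 0.298919.
1 − 2Q = 0.9, giving −¼ ln(0.9) = 0.026340.
d = 0.298919 + 0.026340 = 0.325259.

0.3253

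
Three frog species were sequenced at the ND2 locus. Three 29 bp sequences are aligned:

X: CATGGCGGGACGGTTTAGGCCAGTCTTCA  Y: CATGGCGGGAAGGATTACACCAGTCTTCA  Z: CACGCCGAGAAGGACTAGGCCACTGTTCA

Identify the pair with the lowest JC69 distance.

X–Y: 4/29 differ, p = 0.138, d = 0.152.
X–Z: 8/29 differ, p = 0.276, d = 0.344.
Y–Z: 8/29 differ, p = 0.276, d = 0.344.
The smallest distance is between X and Y.

X and Y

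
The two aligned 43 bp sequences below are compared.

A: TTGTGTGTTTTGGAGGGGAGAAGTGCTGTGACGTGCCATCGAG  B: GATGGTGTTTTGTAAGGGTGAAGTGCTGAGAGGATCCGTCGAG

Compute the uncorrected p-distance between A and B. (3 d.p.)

0.279

The sequences differ at 12 of 43 positions.
p = 12/43 = 0.279069… ≈ 0.279 (to 3 d.p.).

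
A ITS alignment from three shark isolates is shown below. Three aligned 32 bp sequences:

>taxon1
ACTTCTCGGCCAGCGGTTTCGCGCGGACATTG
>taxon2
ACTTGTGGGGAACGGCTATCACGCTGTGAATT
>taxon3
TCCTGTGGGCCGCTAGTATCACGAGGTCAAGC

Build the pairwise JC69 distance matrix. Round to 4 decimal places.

taxon1–taxon2: 14/32 sites differ → p = 0.4375, d = −0.75 ln(1 − 0.583333) = 0.656601 ≈ 0.6566.
taxon1–taxon3: 15/32 sites differ → p = 0.46875, d = −0.75 ln(1 − 0.625) = 0.735622 ≈ 0.7356.
taxon2–taxon3: 13/32 sites differ → p = 0.40625, d = −0.75 ln(1 − 0.541667) = 0.585119 ≈ 0.5851.

d(taxon1,taxon2) = 0.6566, d(taxon1,taxon3) = 0.7356, d(taxon2,taxon3) = 0.5851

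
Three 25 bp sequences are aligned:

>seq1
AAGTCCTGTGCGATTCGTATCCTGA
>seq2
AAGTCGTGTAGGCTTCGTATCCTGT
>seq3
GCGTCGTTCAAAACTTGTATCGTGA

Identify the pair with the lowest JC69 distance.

seq1 and seq2

seq1–seq2: 5/25 differ, p = 0.200, d = 0.233.
seq1–seq3: 11/25 differ, p = 0.440, d = 0.663.
seq2–seq3: 11/25 differ, p = 0.440, d = 0.663.
The smallest distance is between seq1 and seq2.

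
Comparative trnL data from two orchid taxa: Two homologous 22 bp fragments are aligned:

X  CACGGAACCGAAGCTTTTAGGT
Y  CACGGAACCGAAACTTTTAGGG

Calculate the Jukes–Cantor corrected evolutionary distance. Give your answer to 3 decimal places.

0.097

The sequences differ at 2 of 22 sites (13, 22), so p = 2/22 ≈ 0.090909.
d = −(3/4) ln(1 − 4p/3) = −0.75 ln(1 − 0.121212) = −0.75 ln(0.878788)
  = −0.75 × (-0.129212) = 0.096909 substitutions/site.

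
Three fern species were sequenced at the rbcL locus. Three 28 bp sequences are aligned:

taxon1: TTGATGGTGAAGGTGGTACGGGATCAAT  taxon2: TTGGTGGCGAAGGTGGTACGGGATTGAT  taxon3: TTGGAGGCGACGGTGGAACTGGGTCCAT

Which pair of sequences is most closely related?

taxon1 and taxon2

taxon1–taxon2: 4/28 differ, p = 0.143, d = 0.158.
taxon1–taxon3: 8/28 differ, p = 0.286, d = 0.360.
taxon2–taxon3: 7/28 differ, p = 0.250, d = 0.304.
The smallest distance is between taxon1 and taxon2.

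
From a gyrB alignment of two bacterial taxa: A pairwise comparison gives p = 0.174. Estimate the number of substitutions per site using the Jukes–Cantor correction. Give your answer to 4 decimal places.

0.1980

d = −(3/4) ln(1 − 4p/3) = −0.75 ln(1 − 0.232) = −0.75 ln(0.768)
  = −0.75 × (-0.263966) = 0.197975 substitutions/site.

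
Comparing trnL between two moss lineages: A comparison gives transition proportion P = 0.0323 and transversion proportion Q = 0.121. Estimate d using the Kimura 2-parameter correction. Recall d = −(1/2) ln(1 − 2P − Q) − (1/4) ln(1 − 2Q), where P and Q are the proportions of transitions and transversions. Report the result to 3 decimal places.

0.172

Under the Kimura two-parameter model, d = −½ ln(1 − 2P − Q) − ¼ ln(1 − 2Q).
1 − 2P − Q = 0.8144, giving −½ ln(0.8144) = 0.102652.
1 − 2Q = 0.758, giving −¼ ln(0.758) = 0.069268.
d = 0.102652 + 0.069268 = 0.171920.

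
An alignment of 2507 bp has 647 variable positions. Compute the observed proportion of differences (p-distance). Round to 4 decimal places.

p = 647/2507 = 0.258077… ≈ 0.2581 (to 4 d.p.).

0.2581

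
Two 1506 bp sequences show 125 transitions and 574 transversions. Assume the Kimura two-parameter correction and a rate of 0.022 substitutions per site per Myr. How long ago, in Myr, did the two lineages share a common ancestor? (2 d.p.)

17.17

P = 125/1506 ≈ 0.083001 and Q = 574/1506 ≈ 0.381142.
Under the Kimura two-parameter model, d = −½ ln(1 − 2P − Q) − ¼ ln(1 − 2Q).
1 − 2P − Q = 0.452856, giving −½ ln(0.452856) = 0.396091.
1 − 2Q = 0.237716, giving −¼ ln(0.237716) = 0.359170.
d = 0.396091 + 0.359170 = 0.755261.
Under a molecular clock d = 2μt, so t = d/(2μ) = 0.755261 / (2 × 0.022) = 17.17 Myr.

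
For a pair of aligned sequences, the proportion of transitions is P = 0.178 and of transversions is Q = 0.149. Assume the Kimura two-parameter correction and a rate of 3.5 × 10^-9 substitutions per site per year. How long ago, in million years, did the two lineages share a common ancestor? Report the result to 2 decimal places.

Under the Kimura two-parameter model, d = −½ ln(1 − 2P − Q) − ¼ ln(1 − 2Q).
1 − 2P − Q = 0.495, giving −½ ln(0.495) = 0.351599.
1 − 2Q = 0.702, giving −¼ ln(0.702) = 0.088455.
d = 0.351599 + 0.088455 = 0.440054.
Under a molecular clock d = 2μt, so t = d/(2μ) = 0.440054 / (2 × 3.5 × 10^-9) = 62.86 million years.

62.86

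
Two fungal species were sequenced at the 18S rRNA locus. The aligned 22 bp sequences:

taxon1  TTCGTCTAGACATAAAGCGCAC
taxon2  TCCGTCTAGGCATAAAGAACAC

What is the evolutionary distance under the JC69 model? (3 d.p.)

The sequences differ at 4 of 22 sites (2, 10, 18, 19), so p = 4/22 ≈ 0.181818.
d = −(3/4) ln(1 − 4p/3) = −0.75 ln(1 − 0.242424) = −0.75 ln(0.757576)
  = −0.75 × (-0.277631) = 0.208223 substitutions/site.

0.208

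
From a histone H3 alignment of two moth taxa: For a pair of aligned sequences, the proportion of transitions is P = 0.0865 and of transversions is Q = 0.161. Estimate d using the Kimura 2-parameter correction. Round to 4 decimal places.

0.3004

Under the Kimura two-parameter model, d = −½ ln(1 − 2P − Q) − ¼ ln(1 − 2Q).
1 − 2P − Q = 0.666, giving −½ ln(0.666) = 0.203233.
1 − 2Q = 0.678, giving −¼ ln(0.678) = 0.097152.
d = 0.203233 + 0.097152 = 0.300385.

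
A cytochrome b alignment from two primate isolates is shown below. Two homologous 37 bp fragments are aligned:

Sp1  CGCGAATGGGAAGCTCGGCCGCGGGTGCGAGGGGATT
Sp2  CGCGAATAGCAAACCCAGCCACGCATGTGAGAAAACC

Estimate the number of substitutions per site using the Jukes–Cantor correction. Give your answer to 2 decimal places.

The sequences differ at 14 of 37 sites, so p = 14/37 ≈ 0.378378.
d = −(3/4) ln(1 − 4p/3) = −0.75 ln(1 − 0.504504) = −0.75 ln(0.495496)
  = −0.75 × (-0.702196) = 0.526647 substitutions/site.

0.53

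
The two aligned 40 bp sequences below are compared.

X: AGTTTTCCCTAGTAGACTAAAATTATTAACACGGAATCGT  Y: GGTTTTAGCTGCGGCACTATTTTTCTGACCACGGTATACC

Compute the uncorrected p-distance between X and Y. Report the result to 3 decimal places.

The sequences differ at 18 of 40 positions.
p = 18/40 = 0.450.

0.450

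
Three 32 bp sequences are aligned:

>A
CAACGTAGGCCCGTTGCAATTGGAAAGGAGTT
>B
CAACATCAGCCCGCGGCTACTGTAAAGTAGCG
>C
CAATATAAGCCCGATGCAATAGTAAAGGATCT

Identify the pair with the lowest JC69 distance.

A–B: 11/32 differ, p = 0.344, d = 0.460.
A–C: 8/32 differ, p = 0.250, d = 0.304.
B–C: 10/32 differ, p = 0.313, d = 0.404.
The smallest distance is between A and C.

A and C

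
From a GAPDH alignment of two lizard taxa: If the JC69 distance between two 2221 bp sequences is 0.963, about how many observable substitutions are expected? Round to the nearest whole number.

1204

Invert JC69: p = (3/4)(1 − e^(−4d/3)) = 0.75 × (1 − e^(-1.284)) = 0.75 × (1 − 0.276927) = 0.542305.
Expected differing sites = pL ≈ 0.542305 × 2221 = 1204.459405 ≈ 1204.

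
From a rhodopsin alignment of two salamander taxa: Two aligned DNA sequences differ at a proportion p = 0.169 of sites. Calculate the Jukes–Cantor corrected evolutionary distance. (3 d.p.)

0.191

d = −(3/4) ln(1 − 4p/3) = −0.75 ln(1 − 0.225333) = −0.75 ln(0.774667)
  = −0.75 × (-0.255322) = 0.191492 substitutions/site.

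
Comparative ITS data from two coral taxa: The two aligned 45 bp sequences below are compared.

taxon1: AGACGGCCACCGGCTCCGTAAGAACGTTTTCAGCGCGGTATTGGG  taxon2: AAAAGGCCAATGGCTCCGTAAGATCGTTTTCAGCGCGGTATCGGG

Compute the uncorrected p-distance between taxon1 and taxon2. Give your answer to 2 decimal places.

The sequences differ at 6 of 45 positions (sites 2, 4, 10, 11, 24, 42).
p = 6/45 = 0.133333… ≈ 0.13 (to 2 d.p.).

0.13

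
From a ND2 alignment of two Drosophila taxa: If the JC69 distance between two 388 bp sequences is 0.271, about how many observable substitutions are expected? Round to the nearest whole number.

88

Invert JC69: p = (3/4)(1 − e^(−4d/3)) = 0.75 × (1 − e^(-0.361333)) = 0.75 × (1 − 0.696747) = 0.227440.
Expected differing sites = pL ≈ 0.227440 × 388 = 88.24672 ≈ 88.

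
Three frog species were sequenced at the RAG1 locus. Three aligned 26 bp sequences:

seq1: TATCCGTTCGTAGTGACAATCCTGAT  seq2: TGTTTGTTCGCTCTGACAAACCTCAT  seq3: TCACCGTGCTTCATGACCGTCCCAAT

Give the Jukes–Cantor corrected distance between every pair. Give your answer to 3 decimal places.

seq1–seq2: 8/26 sites differ → p ≈ 0.307692, d = −0.75 ln(1 − 0.410256) = 0.396050 ≈ 0.396.
seq1–seq3: 10/26 sites differ → p ≈ 0.384615, d = −0.75 ln(1 − 0.51282) = 0.539341 ≈ 0.539.
seq2–seq3: 14/26 sites differ → p ≈ 0.538462, d = −0.75 ln(1 − 0.717949) = 0.949251 ≈ 0.949.

d(seq1,seq2) = 0.396, d(seq1,seq3) = 0.539, d(seq2,seq3) = 0.949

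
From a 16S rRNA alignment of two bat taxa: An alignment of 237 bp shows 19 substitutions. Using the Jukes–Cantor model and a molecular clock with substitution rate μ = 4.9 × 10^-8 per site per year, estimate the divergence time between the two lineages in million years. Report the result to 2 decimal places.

0.87

p = 19/237 ≈ 0.080169.
d = −(3/4) ln(1 − 4p/3) = −0.75 ln(1 − 0.106892) = −0.75 ln(0.893108)
  = −0.75 × (-0.113048) = 0.084786 substitutions/site.
Under a molecular clock d = 2μt, so t = d/(2μ) = 0.084786 / (2 × 4.9 × 10^-8) = 0.87 million years.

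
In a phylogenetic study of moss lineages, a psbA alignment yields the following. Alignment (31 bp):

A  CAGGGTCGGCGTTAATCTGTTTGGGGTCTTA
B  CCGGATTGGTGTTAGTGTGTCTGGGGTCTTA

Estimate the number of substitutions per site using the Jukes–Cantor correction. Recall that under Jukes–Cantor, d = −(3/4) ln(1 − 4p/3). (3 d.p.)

0.269

The sequences differ at 7 of 31 sites (2, 5, 7, 10, 15, 17, 21), so p = 7/31 ≈ 0.225806.
d = −(3/4) ln(1 − 4p/3) = −0.75 ln(1 − 0.301075) = −0.75 ln(0.698925)
  = −0.75 × (-0.358212) = 0.268659 substitutions/site.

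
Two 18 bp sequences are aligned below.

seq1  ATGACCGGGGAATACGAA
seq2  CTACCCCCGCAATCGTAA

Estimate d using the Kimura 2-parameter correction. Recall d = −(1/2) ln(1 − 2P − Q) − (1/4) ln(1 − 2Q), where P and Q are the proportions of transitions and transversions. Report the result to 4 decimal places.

0.9548

Of 18 sites, 1 differences are transitions and 8 are transversions, so P = 1/18 ≈ 0.055556 and Q = 8/18 ≈ 0.444444.
Under the Kimura two-parameter model, d = −½ ln(1 − 2P − Q) − ¼ ln(1 − 2Q).
1 − 2P − Q = 0.444444, giving −½ ln(0.444444) = 0.405466.
1 − 2Q = 0.111112, giving −¼ ln(0.111112) = 0.549304.
d = 0.405466 + 0.549304 = 0.954770.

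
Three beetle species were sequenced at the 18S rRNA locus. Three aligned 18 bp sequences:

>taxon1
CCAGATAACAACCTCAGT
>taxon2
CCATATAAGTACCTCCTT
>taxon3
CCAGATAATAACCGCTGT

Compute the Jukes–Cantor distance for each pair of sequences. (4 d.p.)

d(taxon1,taxon2) = 0.3470, d(taxon1,taxon3) = 0.1885, d(taxon2,taxon3) = 0.4408

taxon1–taxon2: 5/18 sites differ → p ≈ 0.277778, d = −0.75 ln(1 − 0.370371) = 0.346968 ≈ 0.3470.
taxon1–taxon3: 3/18 sites differ → p ≈ 0.166667, d = −0.75 ln(1 − 0.222223) = 0.188487 ≈ 0.1885.
taxon2–taxon3: 6/18 sites differ → p ≈ 0.333333, d = −0.75 ln(1 − 0.444444) = 0.440839 ≈ 0.4408.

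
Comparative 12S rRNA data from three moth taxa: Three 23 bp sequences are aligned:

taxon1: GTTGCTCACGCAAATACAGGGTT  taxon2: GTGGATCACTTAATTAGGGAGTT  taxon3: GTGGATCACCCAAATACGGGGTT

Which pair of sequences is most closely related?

taxon1–taxon2: 8/23 differ, p = 0.348, d = 0.467.
taxon1–taxon3: 4/23 differ, p = 0.174, d = 0.198.
taxon2–taxon3: 5/23 differ, p = 0.217, d = 0.257.
The smallest distance is between taxon1 and taxon3.

taxon1 and taxon3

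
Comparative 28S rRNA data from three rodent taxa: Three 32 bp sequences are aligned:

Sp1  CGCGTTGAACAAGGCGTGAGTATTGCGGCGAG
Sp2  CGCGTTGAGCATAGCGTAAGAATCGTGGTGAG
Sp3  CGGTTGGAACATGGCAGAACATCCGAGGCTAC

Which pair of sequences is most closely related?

Sp1 and Sp2

Sp1–Sp2: 8/32 differ, p = 0.250, d = 0.304.
Sp1–Sp3: 15/32 differ, p = 0.469, d = 0.736.
Sp2–Sp3: 14/32 differ, p = 0.438, d = 0.657.
The smallest distance is between Sp1 and Sp2.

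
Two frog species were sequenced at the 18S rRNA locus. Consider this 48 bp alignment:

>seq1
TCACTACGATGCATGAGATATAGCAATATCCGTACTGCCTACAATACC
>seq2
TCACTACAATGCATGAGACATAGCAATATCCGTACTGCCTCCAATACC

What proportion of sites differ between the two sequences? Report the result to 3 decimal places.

0.063

The sequences differ at 3 of 48 positions (sites 8, 19, 41).
p = 3/48 = 0.0625 ≈ 0.063 (to 3 d.p.).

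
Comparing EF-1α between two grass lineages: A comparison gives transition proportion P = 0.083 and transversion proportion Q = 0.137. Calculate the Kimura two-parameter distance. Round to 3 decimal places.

Under the Kimura two-parameter model, d = −½ ln(1 − 2P − Q) − ¼ ln(1 − 2Q).
1 − 2P − Q = 0.697, giving −½ ln(0.697) = 0.180485.
1 − 2Q = 0.726, giving −¼ ln(0.726) = 0.080051.
d = 0.180485 + 0.080051 = 0.260536.

0.261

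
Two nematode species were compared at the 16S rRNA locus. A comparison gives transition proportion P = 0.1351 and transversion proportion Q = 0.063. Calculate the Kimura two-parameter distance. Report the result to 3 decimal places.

Under the Kimura two-parameter model, d = −½ ln(1 − 2P − Q) − ¼ ln(1 − 2Q).
1 − 2P − Q = 0.6668, giving −½ ln(0.6668) = 0.202633.
1 − 2Q = 0.874, giving −¼ ln(0.874) = 0.033669.
d = 0.202633 + 0.033669 = 0.236302.

0.236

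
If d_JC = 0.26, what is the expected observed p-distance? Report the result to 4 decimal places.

p = (3/4)(1 − e^(−4d/3)) = 0.75 × (1 − e^(-0.346667)) = 0.75 × (1 − 0.707041) = 0.219719.

0.2197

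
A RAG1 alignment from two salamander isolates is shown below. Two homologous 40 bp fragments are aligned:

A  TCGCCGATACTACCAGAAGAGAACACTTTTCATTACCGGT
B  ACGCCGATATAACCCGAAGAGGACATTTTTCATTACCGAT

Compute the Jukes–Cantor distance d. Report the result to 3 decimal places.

The sequences differ at 7 of 40 sites (1, 10, 11, 15, 22, 26, 39), so p = 7/40 = 0.175.
d = −(3/4) ln(1 − 4p/3) = −0.75 ln(1 − 0.233333) = −0.75 ln(0.766667)
  = −0.75 × (-0.265703) = 0.199277 substitutions/site.

0.199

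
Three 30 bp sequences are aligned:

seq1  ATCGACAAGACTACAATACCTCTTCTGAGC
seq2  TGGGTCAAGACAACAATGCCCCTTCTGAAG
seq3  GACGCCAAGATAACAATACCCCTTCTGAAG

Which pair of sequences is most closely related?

seq1–seq2: 9/30 differ, p = 0.300, d = 0.383.
seq1–seq3: 8/30 differ, p = 0.267, d = 0.330.
seq2–seq3: 6/30 differ, p = 0.200, d = 0.233.
The smallest distance is between seq2 and seq3.

seq2 and seq3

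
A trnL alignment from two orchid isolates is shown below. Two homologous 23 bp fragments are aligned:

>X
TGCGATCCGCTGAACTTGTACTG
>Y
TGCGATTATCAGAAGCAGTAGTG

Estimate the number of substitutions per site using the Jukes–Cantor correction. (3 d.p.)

0.467

The sequences differ at 8 of 23 sites (7, 8, 9, 11, 15, 16, 17, 21), so p = 8/23 ≈ 0.347826.
d = −(3/4) ln(1 − 4p/3) = −0.75 ln(1 − 0.463768) = −0.75 ln(0.536232)
  = −0.75 × (-0.623188) = 0.467391 substitutions/site.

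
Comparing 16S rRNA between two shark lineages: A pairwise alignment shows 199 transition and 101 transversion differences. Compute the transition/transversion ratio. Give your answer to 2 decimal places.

1.97

R = 199/101 = 1.970297… ≈ 1.97 (to 2 d.p.).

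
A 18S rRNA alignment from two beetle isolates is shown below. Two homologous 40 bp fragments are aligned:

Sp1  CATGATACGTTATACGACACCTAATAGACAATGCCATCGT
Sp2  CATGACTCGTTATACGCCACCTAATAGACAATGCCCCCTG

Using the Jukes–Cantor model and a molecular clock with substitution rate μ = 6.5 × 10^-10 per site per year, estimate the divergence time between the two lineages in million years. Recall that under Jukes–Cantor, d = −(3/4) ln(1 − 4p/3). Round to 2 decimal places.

The sequences differ at 7 of 40 sites (6, 7, 17, 36, 37, 39, 40), so p = 7/40 = 0.175.
d = −(3/4) ln(1 − 4p/3) = −0.75 ln(1 − 0.233333) = −0.75 ln(0.766667)
  = −0.75 × (-0.265703) = 0.199277 substitutions/site.
Under a molecular clock d = 2μt, so t = d/(2μ) = 0.199277 / (2 × 6.5 × 10^-10) = 153.29 million years.

153.29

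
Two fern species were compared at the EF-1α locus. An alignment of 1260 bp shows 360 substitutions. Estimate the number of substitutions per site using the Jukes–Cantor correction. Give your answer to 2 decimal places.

p = 360/1260 ≈ 0.285714.
d = −(3/4) ln(1 − 4p/3) = −0.75 ln(1 − 0.380952) = −0.75 ln(0.619048)
  = −0.75 × (-0.479572) = 0.359679 substitutions/site.

0.36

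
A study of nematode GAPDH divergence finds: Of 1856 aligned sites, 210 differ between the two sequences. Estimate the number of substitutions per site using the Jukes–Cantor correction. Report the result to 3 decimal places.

p = 210/1856 ≈ 0.113147.
d = −(3/4) ln(1 − 4p/3) = −0.75 ln(1 − 0.150863) = −0.75 ln(0.849137)
  = −0.75 × (-0.163535) = 0.122651 substitutions/site.

0.123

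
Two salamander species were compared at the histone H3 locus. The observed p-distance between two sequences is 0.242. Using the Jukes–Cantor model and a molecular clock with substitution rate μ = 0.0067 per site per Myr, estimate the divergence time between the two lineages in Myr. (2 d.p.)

d = −(3/4) ln(1 − 4p/3) = −0.75 ln(1 − 0.322667) = −0.75 ln(0.677333)
  = −0.75 × (-0.389592) = 0.292194 substitutions/site.
Under a molecular clock d = 2μt, so t = d/(2μ) = 0.292194 / (2 × 0.0067) = 21.81 Myr.

21.81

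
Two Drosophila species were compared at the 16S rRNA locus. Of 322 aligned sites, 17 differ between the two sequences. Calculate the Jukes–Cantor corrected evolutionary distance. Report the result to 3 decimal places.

0.055

p = 17/322 ≈ 0.052795.
d = −(3/4) ln(1 − 4p/3) = −0.75 ln(1 − 0.070393) = −0.75 ln(0.929607)
  = −0.75 × (-0.072993) = 0.054745 substitutions/site.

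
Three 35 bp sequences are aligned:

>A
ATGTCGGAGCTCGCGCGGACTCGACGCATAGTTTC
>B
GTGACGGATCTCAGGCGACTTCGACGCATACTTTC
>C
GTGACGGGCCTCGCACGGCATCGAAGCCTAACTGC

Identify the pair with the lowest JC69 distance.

A–B: 9/35 differ, p = 0.257, d = 0.315.
A–C: 12/35 differ, p = 0.343, d = 0.458.
B–C: 12/35 differ, p = 0.343, d = 0.458.
The smallest distance is between A and B.

A and B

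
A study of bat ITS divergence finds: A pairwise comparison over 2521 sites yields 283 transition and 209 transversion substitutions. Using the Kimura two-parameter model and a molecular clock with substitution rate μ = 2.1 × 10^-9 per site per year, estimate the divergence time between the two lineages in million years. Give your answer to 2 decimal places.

54.52

P = 283/2521 ≈ 0.112257 and Q = 209/2521 ≈ 0.082904.
Under the Kimura two-parameter model, d = −½ ln(1 − 2P − Q) − ¼ ln(1 − 2Q).
1 − 2P − Q = 0.692582, giving −½ ln(0.692582) = 0.183664.
1 − 2Q = 0.834192, giving −¼ ln(0.834192) = 0.045323.
d = 0.183664 + 0.045323 = 0.228987.
Under a molecular clock d = 2μt, so t = d/(2μ) = 0.228987 / (2 × 2.1 × 10^-9) = 54.52 million years.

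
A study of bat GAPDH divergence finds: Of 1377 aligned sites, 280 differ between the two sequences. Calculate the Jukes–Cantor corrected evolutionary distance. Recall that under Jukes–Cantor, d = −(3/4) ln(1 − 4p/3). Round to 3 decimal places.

p = 280/1377 ≈ 0.203341.
d = −(3/4) ln(1 − 4p/3) = −0.75 ln(1 − 0.271121) = −0.75 ln(0.728879)
  = −0.75 × (-0.316248) = 0.237186 substitutions/site.

0.237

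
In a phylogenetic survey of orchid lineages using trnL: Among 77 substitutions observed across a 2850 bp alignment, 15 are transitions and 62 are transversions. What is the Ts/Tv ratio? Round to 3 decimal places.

0.242

R = 15/62 = 0.241935… ≈ 0.242 (to 3 d.p.).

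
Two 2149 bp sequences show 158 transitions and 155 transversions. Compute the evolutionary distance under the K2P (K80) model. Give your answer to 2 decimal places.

P = 158/2149 ≈ 0.073523 and Q = 155/2149 ≈ 0.072127.
Under the Kimura two-parameter model, d = −½ ln(1 − 2P − Q) − ¼ ln(1 − 2Q).
1 − 2P − Q = 0.780827, giving −½ ln(0.780827) = 0.123701.
1 − 2Q = 0.855746, giving −¼ ln(0.855746) = 0.038945.
d = 0.123701 + 0.038945 = 0.162646.

0.16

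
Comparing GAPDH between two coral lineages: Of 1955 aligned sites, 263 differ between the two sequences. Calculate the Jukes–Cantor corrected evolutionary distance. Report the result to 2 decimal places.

p = 263/1955 ≈ 0.134527.
d = −(3/4) ln(1 − 4p/3) = −0.75 ln(1 − 0.179369) = −0.75 ln(0.820631)
  = −0.75 × (-0.197682) = 0.148262 substitutions/site.

0.15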